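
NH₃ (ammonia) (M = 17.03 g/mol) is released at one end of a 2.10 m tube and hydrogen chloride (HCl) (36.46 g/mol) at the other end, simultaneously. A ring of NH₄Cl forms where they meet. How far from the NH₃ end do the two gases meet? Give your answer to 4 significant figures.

1.247 m

Distances travelled in equal time are proportional to diffusion rates, so d_NH₃/d_HCl = √(M_HCl/M_NH₃) = √(36.46/17.03) = 1.463.
With d_NH₃ + d_HCl = 2.10 m, d_HCl = 2.10/(1 + 1.463) = 0.8526 m.
d_NH₃ = 2.10 − 0.8526 = 1.247 m.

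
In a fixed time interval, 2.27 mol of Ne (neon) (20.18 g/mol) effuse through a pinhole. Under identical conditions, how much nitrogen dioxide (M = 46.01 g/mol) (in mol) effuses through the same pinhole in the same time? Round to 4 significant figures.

Graham's law gives rate_NO₂/rate_Ne = √(M_Ne/M_NO₂) = √(20.18/46.01) = √0.4386 = 0.6623.
So the amount for NO₂ is 2.27 × 0.6623 = 1.503 mol.

1.503 mol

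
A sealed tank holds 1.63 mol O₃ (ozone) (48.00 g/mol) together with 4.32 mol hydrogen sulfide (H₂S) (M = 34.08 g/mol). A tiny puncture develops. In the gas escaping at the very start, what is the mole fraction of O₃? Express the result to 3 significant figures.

Effusion rate of each component ∝ n_i/√M_i (partial pressure × 1/√M).
So x_O₃ in the escaping gas = (n_O₃/√M_O₃) / Σ(n_i/√M_i)
= (1.63/√48.00) / (1.63/√48.00 + 4.32/√34.08) = 0.2353/(0.2353 + 0.7400) = 0.241.

0.241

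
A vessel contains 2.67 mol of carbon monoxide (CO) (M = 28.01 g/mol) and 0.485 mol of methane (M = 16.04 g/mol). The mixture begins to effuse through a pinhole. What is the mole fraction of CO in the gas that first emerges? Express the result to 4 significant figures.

0.8064

Effusion rate of each component ∝ n_i/√M_i (partial pressure × 1/√M).
Mole fraction of CO in the effusate = (n_CO/√M_CO) / (n_CO/√M_CO + n_CH₄/√M_CH₄)
= (2.67/√28.01) / (2.67/√28.01 + 0.485/√16.04) = 0.5045/(0.5045 + 0.1211) = 0.8064.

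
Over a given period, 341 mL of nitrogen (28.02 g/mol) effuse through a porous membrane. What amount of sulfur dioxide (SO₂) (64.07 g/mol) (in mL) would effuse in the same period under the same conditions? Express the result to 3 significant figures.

226 mL

Since effusion rate ∝ 1/√M, rate_SO₂/rate_N₂ = √(M_N₂/M_SO₂) = √(28.02/64.07) = √0.4373 = 0.6613.
So the volume for SO₂ is 341 × 0.6613 = 226 mL.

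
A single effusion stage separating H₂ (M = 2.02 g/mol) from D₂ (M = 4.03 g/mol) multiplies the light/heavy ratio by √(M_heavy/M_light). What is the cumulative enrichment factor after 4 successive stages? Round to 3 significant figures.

3.98

The single-stage factor is √(M_heavy/M_light), so 4 stages give [√(4.03/2.02)]^4 = (4.03/2.02)^(4/2).
= 1.99505^2 = 3.98.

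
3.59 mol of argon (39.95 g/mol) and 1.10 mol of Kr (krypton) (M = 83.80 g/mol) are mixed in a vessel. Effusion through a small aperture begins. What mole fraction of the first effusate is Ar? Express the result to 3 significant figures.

Each component's effusion rate ∝ (its partial pressure)·(1/√M) ∝ n_i/√M_i.
x_Ar(eff) = (n_Ar/√M_Ar) / (n_Ar/√M_Ar + n_Kr/√M_Kr)
= (3.59/√39.95) / (3.59/√39.95 + 1.10/√83.80) = 0.5680/(0.5680 + 0.1202) = 0.825.

0.825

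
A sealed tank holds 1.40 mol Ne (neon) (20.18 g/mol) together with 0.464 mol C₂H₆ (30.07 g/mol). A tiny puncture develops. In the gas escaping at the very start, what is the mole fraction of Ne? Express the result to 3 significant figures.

The effusion rate of species i is ∝ p_i/√M_i ∝ n_i/√M_i.
x_Ne(eff) = (n_Ne/√M_Ne) / (n_Ne/√M_Ne + n_C₂H₆/√M_C₂H₆)
= (1.40/√20.18) / (1.40/√20.18 + 0.464/√30.07) = 0.3117/(0.3117 + 0.08462) = 0.786.

0.786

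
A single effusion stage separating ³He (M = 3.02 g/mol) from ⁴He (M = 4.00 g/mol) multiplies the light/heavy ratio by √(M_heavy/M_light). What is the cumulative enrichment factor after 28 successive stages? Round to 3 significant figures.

51.1

After 28 stages the ratio has grown by (√(4.00/3.02))^28 = (4.00/3.02)^(28/2).
= 1.32450^14 = 51.1.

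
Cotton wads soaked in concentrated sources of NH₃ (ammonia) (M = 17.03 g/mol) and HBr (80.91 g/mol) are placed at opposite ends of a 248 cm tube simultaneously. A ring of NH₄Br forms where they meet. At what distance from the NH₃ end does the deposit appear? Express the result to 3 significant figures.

The fronts meet when d_NH₃ + d_HBr = L with d_NH₃/d_HBr = √(M_HBr/M_NH₃) (Graham's law). Here √(M_HBr/M_NH₃) = √(80.91/17.03) = 2.180.
With d_NH₃ + d_HBr = 248 cm, d_HBr = 248/(1 + 2.180) = 78.00 cm.
d_NH₃ = 248 − 78.00 = 170 cm.

170 cm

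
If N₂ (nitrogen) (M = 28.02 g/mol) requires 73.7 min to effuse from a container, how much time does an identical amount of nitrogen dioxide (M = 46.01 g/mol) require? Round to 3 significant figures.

94.4 min

Since effusion rate ∝ 1/√M, t_NO₂/t_N₂ = √(M_NO₂/M_N₂) = √(46.01/28.02) = √1.642 = 1.281.
So the time for NO₂ is 73.7 × 1.281 = 94.4 min.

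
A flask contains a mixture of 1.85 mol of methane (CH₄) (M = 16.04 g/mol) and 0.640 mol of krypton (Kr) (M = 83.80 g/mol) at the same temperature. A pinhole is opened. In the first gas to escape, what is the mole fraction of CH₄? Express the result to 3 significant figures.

0.869

The effusion rate of species i is ∝ p_i/√M_i ∝ n_i/√M_i.
x_CH₄(eff) = (n_CH₄/√M_CH₄) / (n_CH₄/√M_CH₄ + n_Kr/√M_Kr)
= (1.85/√16.04) / (1.85/√16.04 + 0.640/√83.80) = 0.4619/(0.4619 + 0.06991) = 0.869.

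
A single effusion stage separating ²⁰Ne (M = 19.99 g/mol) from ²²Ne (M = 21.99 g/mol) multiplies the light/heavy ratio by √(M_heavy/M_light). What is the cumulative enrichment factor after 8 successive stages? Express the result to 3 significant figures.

Each stage multiplies the ratio by α = √(21.99/19.99), so after 8 stages the overall factor is α^8 = (21.99/19.99)^(8/2).
= 1.10005^4 = 1.46.

1.46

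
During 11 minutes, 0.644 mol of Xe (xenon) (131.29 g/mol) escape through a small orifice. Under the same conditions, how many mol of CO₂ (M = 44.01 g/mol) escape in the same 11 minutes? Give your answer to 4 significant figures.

By Graham's law, rate_CO₂/rate_Xe = √(M_Xe/M_CO₂) = √(131.29/44.01) = √2.983 = 1.727.
So the amount for CO₂ is 0.644 × 1.727 = 1.112 mol.

1.112 mol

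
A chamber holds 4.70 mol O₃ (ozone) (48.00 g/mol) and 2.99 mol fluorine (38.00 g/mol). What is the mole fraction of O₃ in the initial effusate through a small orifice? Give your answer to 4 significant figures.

0.5831

Each component's effusion rate ∝ (its partial pressure)·(1/√M) ∝ n_i/√M_i.
So x_O₃ in the escaping gas = (n_O₃/√M_O₃) / Σ(n_i/√M_i)
= (4.70/√48.00) / (4.70/√48.00 + 2.99/√38.00) = 0.6784/(0.6784 + 0.4850) = 0.5831.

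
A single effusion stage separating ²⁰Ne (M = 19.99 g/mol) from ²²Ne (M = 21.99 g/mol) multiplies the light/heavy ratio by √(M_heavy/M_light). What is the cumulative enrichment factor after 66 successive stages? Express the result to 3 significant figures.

23.3

Overall factor = α^66 with α = √(21.99/19.99), i.e. (21.99/19.99)^(66/2).
= 1.10005^33 = 23.3.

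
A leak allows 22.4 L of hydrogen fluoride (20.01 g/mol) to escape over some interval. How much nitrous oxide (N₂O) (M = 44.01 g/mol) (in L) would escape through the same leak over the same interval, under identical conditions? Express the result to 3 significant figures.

15.1 L

By Graham's law, rate_N₂O/rate_HF = √(M_HF/M_N₂O) = √(20.01/44.01) = √0.4547 = 0.6743.
So the volume for N₂O is 22.4 × 0.6743 = 15.1 L.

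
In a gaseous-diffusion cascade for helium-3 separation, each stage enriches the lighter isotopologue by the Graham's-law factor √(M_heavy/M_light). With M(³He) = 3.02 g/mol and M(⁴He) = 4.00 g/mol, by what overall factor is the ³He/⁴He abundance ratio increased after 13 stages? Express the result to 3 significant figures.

6.21

After 13 stages the ratio has grown by (√(4.00/3.02))^13 = (4.00/3.02)^(13/2).
= 1.32450^(13/2) = 6.21.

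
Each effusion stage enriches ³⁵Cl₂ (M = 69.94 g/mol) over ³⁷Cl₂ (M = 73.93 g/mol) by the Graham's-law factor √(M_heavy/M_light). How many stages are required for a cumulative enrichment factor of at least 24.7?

116

Per stage α = (73.93/69.94)^(1/2) = 1.05705^0.5, giving ln α = 0.02774.
Need α^N ≥ 24.7 ⇒ N ≥ ln(24.7) / ln α = 3.207 / 0.02774 = 115.60.
So at least 116 stages are needed.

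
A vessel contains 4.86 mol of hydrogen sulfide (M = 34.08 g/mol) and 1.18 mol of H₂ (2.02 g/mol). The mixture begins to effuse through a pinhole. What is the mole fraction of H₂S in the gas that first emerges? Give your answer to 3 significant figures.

0.501

The effusion rate of species i is ∝ p_i/√M_i ∝ n_i/√M_i.
x_H₂S(eff) = (n_H₂S/√M_H₂S) / (n_H₂S/√M_H₂S + n_H₂/√M_H₂)
= (4.86/√34.08) / (4.86/√34.08 + 1.18/√2.02) = 0.8325/(0.8325 + 0.8302) = 0.501.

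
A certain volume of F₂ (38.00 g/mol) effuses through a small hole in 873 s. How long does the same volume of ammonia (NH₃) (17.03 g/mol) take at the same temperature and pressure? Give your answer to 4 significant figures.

584.4 s

By Graham's law, t_NH₃/t_F₂ = √(M_NH₃/M_F₂) = √(17.03/38.00) = √0.4482 = 0.6694.
So the time for NH₃ is 873 × 0.6694 = 584.4 s.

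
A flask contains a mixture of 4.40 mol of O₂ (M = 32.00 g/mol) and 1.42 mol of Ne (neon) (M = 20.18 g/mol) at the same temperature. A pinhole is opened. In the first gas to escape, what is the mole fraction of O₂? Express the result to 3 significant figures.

0.711

Each component's effusion rate ∝ (its partial pressure)·(1/√M) ∝ n_i/√M_i.
x_O₂(eff) = (n_O₂/√M_O₂) / (n_O₂/√M_O₂ + n_Ne/√M_Ne)
= (4.40/√32.00) / (4.40/√32.00 + 1.42/√20.18) = 0.7778/(0.7778 + 0.3161) = 0.711.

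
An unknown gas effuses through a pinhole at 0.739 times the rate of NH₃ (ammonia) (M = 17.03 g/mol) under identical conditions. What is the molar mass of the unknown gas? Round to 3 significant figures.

31.2 g/mol

Graham's law gives rate_X/rate_NH₃ = √(M_NH₃/M_X).
0.739 = √(17.03/M_X)
M_X = 17.03 / 0.739² = 17.03 / 0.5461 = 31.2 g/mol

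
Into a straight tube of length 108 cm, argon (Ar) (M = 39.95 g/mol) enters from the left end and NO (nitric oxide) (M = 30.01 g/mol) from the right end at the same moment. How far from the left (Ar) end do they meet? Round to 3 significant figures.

50.1 cm

Distances travelled in equal time are proportional to diffusion rates, so d_Ar/d_NO = √(M_NO/M_Ar) = √(30.01/39.95) = 0.8667.
With d_Ar + d_NO = 108 cm, d_NO = 108/(1 + 0.8667) = 57.86 cm.
d_Ar = 108 − 57.86 = 50.1 cm.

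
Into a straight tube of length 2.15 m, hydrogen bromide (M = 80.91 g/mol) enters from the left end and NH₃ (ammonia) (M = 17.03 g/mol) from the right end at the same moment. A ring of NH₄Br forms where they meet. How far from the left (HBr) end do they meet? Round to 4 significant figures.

In equal time, each gas travels a distance ∝ its rate ∝ 1/√M, so d_HBr/d_NH₃ = √(M_NH₃/M_HBr) = √(17.03/80.91) = 0.4588.
With d_HBr + d_NH₃ = 2.15 m, d_NH₃ = 2.15/(1 + 0.4588) = 1.474 m.
d_HBr = 2.15 − 1.474 = 0.6762 m.

0.6762 m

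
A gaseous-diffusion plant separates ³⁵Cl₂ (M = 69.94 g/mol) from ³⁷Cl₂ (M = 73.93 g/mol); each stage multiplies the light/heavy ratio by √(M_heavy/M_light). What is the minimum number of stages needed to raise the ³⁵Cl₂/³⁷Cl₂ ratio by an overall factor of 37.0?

Per stage α = (73.93/69.94)^(1/2) = 1.05705^0.5, giving ln α = 0.02774.
Need α^N ≥ 37.0 ⇒ N ≥ ln(37.0) / ln α = 3.611 / 0.02774 = 130.17.
So at least 131 stages are needed.

131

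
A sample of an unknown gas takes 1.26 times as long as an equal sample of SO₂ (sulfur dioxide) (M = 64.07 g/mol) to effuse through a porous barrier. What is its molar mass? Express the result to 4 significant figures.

Since effusion rate ∝ 1/√M, t_X/t_SO₂ = √(M_X/M_SO₂).
1.26 = √(M_X/64.07)
M_X = 64.07 × 1.26² = 64.07 × 1.588 = 101.7 g/mol

101.7 g/mol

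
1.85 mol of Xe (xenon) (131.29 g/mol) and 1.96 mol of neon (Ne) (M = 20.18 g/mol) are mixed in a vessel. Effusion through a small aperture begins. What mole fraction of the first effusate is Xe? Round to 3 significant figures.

0.270

Effusion rate of each component ∝ n_i/√M_i (partial pressure × 1/√M).
Mole fraction of Xe in the effusate = (n_Xe/√M_Xe) / (n_Xe/√M_Xe + n_Ne/√M_Ne)
= (1.85/√131.29) / (1.85/√131.29 + 1.96/√20.18) = 0.1615/(0.1615 + 0.4363) = 0.270.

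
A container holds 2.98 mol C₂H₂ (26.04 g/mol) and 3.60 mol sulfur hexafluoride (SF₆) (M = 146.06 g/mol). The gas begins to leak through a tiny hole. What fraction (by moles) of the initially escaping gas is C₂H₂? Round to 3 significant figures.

0.662

Each component's effusion rate ∝ (its partial pressure)·(1/√M) ∝ n_i/√M_i.
So x_C₂H₂ in the escaping gas = (n_C₂H₂/√M_C₂H₂) / Σ(n_i/√M_i)
= (2.98/√26.04) / (2.98/√26.04 + 3.60/√146.06) = 0.5840/(0.5840 + 0.2979) = 0.662.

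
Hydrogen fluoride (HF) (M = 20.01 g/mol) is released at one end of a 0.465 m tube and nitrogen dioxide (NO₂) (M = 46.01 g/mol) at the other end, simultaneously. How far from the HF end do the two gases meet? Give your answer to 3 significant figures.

0.280 m

Graham's law gives d_HF/d_NO₂ = rate_HF/rate_NO₂ = √(M_NO₂/M_HF) = √(46.01/20.01) = 1.516.
With d_HF + d_NO₂ = 0.465 m, d_NO₂ = 0.465/(1 + 1.516) = 0.1848 m.
d_HF = 0.465 − 0.1848 = 0.280 m.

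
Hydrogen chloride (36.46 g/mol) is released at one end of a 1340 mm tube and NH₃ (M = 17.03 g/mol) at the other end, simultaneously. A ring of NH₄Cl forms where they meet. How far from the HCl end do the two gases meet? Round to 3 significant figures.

The fronts meet when d_HCl + d_NH₃ = L with d_HCl/d_NH₃ = √(M_NH₃/M_HCl) (Graham's law). Here √(M_NH₃/M_HCl) = √(17.03/36.46) = 0.6834.
With d_HCl + d_NH₃ = 1340 mm, d_NH₃ = 1340/(1 + 0.6834) = 796.0 mm.
d_HCl = 1340 − 796.0 = 544 mm.

544 mm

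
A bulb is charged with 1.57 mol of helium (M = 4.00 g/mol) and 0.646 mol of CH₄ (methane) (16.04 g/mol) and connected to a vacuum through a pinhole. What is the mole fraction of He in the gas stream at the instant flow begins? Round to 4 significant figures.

0.8295

Effusion rate of each component ∝ n_i/√M_i (partial pressure × 1/√M).
So x_He in the escaping gas = (n_He/√M_He) / Σ(n_i/√M_i)
= (1.57/√4.00) / (1.57/√4.00 + 0.646/√16.04) = 0.7850/(0.7850 + 0.1613) = 0.8295.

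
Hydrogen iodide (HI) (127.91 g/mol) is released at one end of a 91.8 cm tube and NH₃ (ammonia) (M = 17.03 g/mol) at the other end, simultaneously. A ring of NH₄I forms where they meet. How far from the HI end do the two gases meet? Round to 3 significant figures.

24.5 cm

In equal time, each gas travels a distance ∝ its rate ∝ 1/√M, so d_HI/d_NH₃ = √(M_NH₃/M_HI) = √(17.03/127.91) = 0.3649.
With d_HI + d_NH₃ = 91.8 cm, d_NH₃ = 91.8/(1 + 0.3649) = 67.26 cm.
d_HI = 91.8 − 67.26 = 24.5 cm.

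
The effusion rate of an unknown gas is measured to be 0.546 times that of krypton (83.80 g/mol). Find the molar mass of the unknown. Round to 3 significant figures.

By Graham's law, rate_X/rate_Kr = √(M_Kr/M_X).
0.546 = √(83.80/M_X)
M_X = 83.80 / 0.546² = 83.80 / 0.2981 = 281 g/mol

281 g/mol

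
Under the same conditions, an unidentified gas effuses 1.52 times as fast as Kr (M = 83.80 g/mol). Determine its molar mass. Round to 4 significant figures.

Using Graham's law: rate_X/rate_Kr = √(M_Kr/M_X).
1.52 = √(83.80/M_X)
M_X = 83.80 / 1.52² = 83.80 / 2.310 = 36.27 g/mol

36.27 g/mol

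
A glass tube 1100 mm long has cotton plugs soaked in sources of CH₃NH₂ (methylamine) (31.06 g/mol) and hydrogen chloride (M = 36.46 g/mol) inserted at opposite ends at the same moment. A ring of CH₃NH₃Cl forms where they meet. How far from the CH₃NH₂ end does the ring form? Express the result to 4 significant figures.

572.0 mm

Graham's law gives d_CH₃NH₂/d_HCl = rate_CH₃NH₂/rate_HCl = √(M_HCl/M_CH₃NH₂) = √(36.46/31.06) = 1.083.
With d_CH₃NH₂ + d_HCl = 1100 mm, d_HCl = 1100/(1 + 1.083) = 528.0 mm.
d_CH₃NH₂ = 1100 − 528.0 = 572.0 mm.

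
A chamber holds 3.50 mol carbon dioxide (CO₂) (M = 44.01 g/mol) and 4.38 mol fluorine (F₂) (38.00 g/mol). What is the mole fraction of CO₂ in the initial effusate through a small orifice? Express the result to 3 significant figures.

Effusion rate of each component ∝ n_i/√M_i (partial pressure × 1/√M).
So x_CO₂ in the escaping gas = (n_CO₂/√M_CO₂) / Σ(n_i/√M_i)
= (3.50/√44.01) / (3.50/√44.01 + 4.38/√38.00) = 0.5276/(0.5276 + 0.7105) = 0.426.

0.426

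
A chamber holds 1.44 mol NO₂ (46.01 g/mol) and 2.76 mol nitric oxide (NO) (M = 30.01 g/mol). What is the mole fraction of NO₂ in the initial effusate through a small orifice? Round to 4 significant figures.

The effusion rate of species i is ∝ p_i/√M_i ∝ n_i/√M_i.
Mole fraction of NO₂ in the effusate = (n_NO₂/√M_NO₂) / (n_NO₂/√M_NO₂ + n_NO/√M_NO)
= (1.44/√46.01) / (1.44/√46.01 + 2.76/√30.01) = 0.2123/(0.2123 + 0.5038) = 0.2965.

0.2965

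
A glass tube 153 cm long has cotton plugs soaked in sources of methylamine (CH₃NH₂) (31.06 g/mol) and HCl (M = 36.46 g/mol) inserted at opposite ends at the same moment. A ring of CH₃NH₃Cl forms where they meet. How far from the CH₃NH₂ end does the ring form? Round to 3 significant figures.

79.6 cm

In equal time, each gas travels a distance ∝ its rate ∝ 1/√M, so d_CH₃NH₂/d_HCl = √(M_HCl/M_CH₃NH₂) = √(36.46/31.06) = 1.083.
With d_CH₃NH₂ + d_HCl = 153 cm, d_HCl = 153/(1 + 1.083) = 73.44 cm.
d_CH₃NH₂ = 153 − 73.44 = 79.6 cm.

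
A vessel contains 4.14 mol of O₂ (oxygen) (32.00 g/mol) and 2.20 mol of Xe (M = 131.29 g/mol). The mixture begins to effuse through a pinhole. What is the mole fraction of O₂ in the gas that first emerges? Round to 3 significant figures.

0.792

Each component's effusion rate ∝ (its partial pressure)·(1/√M) ∝ n_i/√M_i.
x_O₂(eff) = (n_O₂/√M_O₂) / (n_O₂/√M_O₂ + n_Xe/√M_Xe)
= (4.14/√32.00) / (4.14/√32.00 + 2.20/√131.29) = 0.7319/(0.7319 + 0.1920) = 0.792.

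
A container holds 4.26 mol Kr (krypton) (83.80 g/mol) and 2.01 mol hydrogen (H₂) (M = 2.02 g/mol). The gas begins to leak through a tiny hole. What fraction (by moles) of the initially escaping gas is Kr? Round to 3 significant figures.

The effusion rate of species i is ∝ p_i/√M_i ∝ n_i/√M_i.
x_Kr(eff) = (n_Kr/√M_Kr) / (n_Kr/√M_Kr + n_H₂/√M_H₂)
= (4.26/√83.80) / (4.26/√83.80 + 2.01/√2.02) = 0.4654/(0.4654 + 1.414) = 0.248.

0.248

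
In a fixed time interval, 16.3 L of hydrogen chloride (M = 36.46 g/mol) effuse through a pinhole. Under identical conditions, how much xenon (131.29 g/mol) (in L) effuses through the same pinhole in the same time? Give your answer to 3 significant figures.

From Graham's law, rate_Xe/rate_HCl = √(M_HCl/M_Xe) = √(36.46/131.29) = √0.2777 = 0.5270.
So the volume for Xe is 16.3 × 0.5270 = 8.59 L.

8.59 L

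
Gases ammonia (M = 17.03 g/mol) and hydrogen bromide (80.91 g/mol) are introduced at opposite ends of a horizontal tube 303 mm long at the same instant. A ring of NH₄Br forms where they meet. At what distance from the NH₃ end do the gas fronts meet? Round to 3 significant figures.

Graham's law gives d_NH₃/d_HBr = rate_NH₃/rate_HBr = √(M_HBr/M_NH₃) = √(80.91/17.03) = 2.180.
With d_NH₃ + d_HBr = 303 mm, d_HBr = 303/(1 + 2.180) = 95.29 mm.
d_NH₃ = 303 − 95.29 = 208 mm.

208 mm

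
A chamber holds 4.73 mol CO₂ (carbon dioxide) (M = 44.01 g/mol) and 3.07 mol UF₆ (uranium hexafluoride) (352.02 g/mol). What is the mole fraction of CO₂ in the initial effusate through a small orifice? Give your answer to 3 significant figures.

Effusion rate of each component ∝ n_i/√M_i (partial pressure × 1/√M).
Mole fraction of CO₂ in the effusate = (n_CO₂/√M_CO₂) / (n_CO₂/√M_CO₂ + n_UF₆/√M_UF₆)
= (4.73/√44.01) / (4.73/√44.01 + 3.07/√352.02) = 0.7130/(0.7130 + 0.1636) = 0.813.

0.813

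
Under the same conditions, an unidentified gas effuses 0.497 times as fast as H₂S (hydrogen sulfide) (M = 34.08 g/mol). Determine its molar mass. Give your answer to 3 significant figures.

138 g/mol

Using Graham's law: rate_X/rate_H₂S = √(M_H₂S/M_X).
0.497 = √(34.08/M_X)
M_X = 34.08 / 0.497² = 34.08 / 0.2470 = 138 g/mol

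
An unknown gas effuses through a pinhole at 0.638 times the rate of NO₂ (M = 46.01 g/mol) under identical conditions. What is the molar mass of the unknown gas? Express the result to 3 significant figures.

Using Graham's law: rate_X/rate_NO₂ = √(M_NO₂/M_X).
0.638 = √(46.01/M_X)
M_X = 46.01 / 0.638² = 46.01 / 0.4070 = 113 g/mol

113 g/mol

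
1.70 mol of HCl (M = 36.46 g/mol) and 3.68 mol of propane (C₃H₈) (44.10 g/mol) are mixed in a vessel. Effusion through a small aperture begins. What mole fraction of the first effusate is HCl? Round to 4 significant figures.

The effusion rate of species i is ∝ p_i/√M_i ∝ n_i/√M_i.
x_HCl(eff) = (n_HCl/√M_HCl) / (n_HCl/√M_HCl + n_C₃H₈/√M_C₃H₈)
= (1.70/√36.46) / (1.70/√36.46 + 3.68/√44.10) = 0.2815/(0.2815 + 0.5542) = 0.3369.

0.3369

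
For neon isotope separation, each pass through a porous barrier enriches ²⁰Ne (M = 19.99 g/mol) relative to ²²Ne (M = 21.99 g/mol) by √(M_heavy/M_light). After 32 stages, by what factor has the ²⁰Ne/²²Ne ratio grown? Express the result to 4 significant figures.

4.598

Each stage multiplies the ratio by α = √(21.99/19.99), so after 32 stages the overall factor is α^32 = (21.99/19.99)^(32/2).
= 1.10005^16 = 4.598.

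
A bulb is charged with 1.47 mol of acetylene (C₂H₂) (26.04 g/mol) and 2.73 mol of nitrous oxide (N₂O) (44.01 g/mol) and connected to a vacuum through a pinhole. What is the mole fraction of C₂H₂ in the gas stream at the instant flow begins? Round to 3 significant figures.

0.412

Each component's effusion rate ∝ (its partial pressure)·(1/√M) ∝ n_i/√M_i.
Mole fraction of C₂H₂ in the effusate = (n_C₂H₂/√M_C₂H₂) / (n_C₂H₂/√M_C₂H₂ + n_N₂O/√M_N₂O)
= (1.47/√26.04) / (1.47/√26.04 + 2.73/√44.01) = 0.2881/(0.2881 + 0.4115) = 0.412.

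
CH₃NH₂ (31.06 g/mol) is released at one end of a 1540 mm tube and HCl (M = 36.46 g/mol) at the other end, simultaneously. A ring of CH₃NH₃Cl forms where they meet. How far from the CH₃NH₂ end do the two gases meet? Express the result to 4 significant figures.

800.8 mm

In equal time, each gas travels a distance ∝ its rate ∝ 1/√M, so d_CH₃NH₂/d_HCl = √(M_HCl/M_CH₃NH₂) = √(36.46/31.06) = 1.083.
With d_CH₃NH₂ + d_HCl = 1540 mm, d_HCl = 1540/(1 + 1.083) = 739.2 mm.
d_CH₃NH₂ = 1540 − 739.2 = 800.8 mm.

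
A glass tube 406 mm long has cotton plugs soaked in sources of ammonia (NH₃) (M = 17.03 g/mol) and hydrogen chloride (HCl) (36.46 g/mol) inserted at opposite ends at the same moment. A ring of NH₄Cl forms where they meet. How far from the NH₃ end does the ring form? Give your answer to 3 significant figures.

The fronts meet when d_NH₃ + d_HCl = L with d_NH₃/d_HCl = √(M_HCl/M_NH₃) (Graham's law). Here √(M_HCl/M_NH₃) = √(36.46/17.03) = 1.463.
With d_NH₃ + d_HCl = 406 mm, d_HCl = 406/(1 + 1.463) = 164.8 mm.
d_NH₃ = 406 − 164.8 = 241 mm.

241 mm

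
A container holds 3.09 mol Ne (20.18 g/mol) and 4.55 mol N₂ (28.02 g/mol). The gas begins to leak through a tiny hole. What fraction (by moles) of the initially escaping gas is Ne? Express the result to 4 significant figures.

0.4445

Each component's effusion rate ∝ (its partial pressure)·(1/√M) ∝ n_i/√M_i.
x_Ne(eff) = (n_Ne/√M_Ne) / (n_Ne/√M_Ne + n_N₂/√M_N₂)
= (3.09/√20.18) / (3.09/√20.18 + 4.55/√28.02) = 0.6879/(0.6879 + 0.8596) = 0.4445.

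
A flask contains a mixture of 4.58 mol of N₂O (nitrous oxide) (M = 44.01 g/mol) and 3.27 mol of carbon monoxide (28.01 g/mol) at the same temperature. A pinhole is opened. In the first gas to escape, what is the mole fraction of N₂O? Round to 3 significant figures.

0.528

Rate_i ∝ x_i/√M_i (Graham's law weighted by mole fraction), so the effusate composition follows n_i/√M_i.
So x_N₂O in the escaping gas = (n_N₂O/√M_N₂O) / Σ(n_i/√M_i)
= (4.58/√44.01) / (4.58/√44.01 + 3.27/√28.01) = 0.6904/(0.6904 + 0.6179) = 0.528.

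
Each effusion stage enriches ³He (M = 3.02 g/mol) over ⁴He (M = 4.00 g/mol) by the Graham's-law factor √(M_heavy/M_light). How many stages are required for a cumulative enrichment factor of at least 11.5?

18

Per stage α = (4.00/3.02)^(1/2) = 1.32450^0.5, giving ln α = 0.1405.
Need α^N ≥ 11.5 ⇒ N ≥ ln(11.5) / ln α = 2.442 / 0.1405 = 17.38.
Minimum whole number of stages: N = 18.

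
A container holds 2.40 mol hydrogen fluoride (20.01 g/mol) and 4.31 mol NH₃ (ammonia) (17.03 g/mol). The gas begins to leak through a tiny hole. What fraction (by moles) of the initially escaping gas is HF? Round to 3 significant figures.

0.339

The effusion rate of species i is ∝ p_i/√M_i ∝ n_i/√M_i.
Mole fraction of HF in the effusate = (n_HF/√M_HF) / (n_HF/√M_HF + n_NH₃/√M_NH₃)
= (2.40/√20.01) / (2.40/√20.01 + 4.31/√17.03) = 0.5365/(0.5365 + 1.044) = 0.339.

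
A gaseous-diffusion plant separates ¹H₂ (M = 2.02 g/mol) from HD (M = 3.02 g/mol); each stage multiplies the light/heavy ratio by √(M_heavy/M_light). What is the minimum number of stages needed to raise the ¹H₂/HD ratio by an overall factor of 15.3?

Single-stage factor α = √(3.02/2.02), so ln α = ½ ln(1.49505) = 0.2011.
Need α^N ≥ 15.3 ⇒ N ≥ ln(15.3) / ln α = 2.728 / 0.2011 = 13.57.
So at least 14 stages are needed.

14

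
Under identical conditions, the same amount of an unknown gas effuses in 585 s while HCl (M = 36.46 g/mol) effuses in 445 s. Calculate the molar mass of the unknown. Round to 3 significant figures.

By Graham's law, t_X/t_HCl = √(M_X/M_HCl).
585/445 = 1.315 = √(M_X/36.46)
M_X = 36.46 × 1.315² = 36.46 × 1.728 = 63.0 g/mol

63.0 g/mol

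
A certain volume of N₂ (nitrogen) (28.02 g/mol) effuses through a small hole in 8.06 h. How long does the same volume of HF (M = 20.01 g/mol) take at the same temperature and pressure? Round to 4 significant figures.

6.811 h

Using Graham's law: t_HF/t_N₂ = √(M_HF/M_N₂) = √(20.01/28.02) = √0.7141 = 0.8451.
So the time for HF is 8.06 × 0.8451 = 6.811 h.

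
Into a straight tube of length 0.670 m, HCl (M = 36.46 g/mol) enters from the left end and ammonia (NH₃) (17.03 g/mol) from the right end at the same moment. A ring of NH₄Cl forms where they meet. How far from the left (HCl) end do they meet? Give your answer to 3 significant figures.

In equal time, each gas travels a distance ∝ its rate ∝ 1/√M, so d_HCl/d_NH₃ = √(M_NH₃/M_HCl) = √(17.03/36.46) = 0.6834.
With d_HCl + d_NH₃ = 0.670 m, d_NH₃ = 0.670/(1 + 0.6834) = 0.3980 m.
d_HCl = 0.670 − 0.3980 = 0.272 m.

0.272 m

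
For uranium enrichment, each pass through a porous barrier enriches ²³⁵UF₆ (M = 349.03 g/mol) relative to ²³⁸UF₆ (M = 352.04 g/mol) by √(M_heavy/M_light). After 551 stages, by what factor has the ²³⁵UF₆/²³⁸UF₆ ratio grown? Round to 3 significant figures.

Each stage multiplies the ratio by α = √(352.04/349.03), so after 551 stages the overall factor is α^551 = (352.04/349.03)^(551/2).
= 1.00862^(551/2) = 10.7.

10.7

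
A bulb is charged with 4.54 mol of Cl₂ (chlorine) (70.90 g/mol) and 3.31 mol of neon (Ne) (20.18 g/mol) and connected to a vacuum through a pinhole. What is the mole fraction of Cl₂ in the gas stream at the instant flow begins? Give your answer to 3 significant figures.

Each component's effusion rate ∝ (its partial pressure)·(1/√M) ∝ n_i/√M_i.
x_Cl₂(eff) = (n_Cl₂/√M_Cl₂) / (n_Cl₂/√M_Cl₂ + n_Ne/√M_Ne)
= (4.54/√70.90) / (4.54/√70.90 + 3.31/√20.18) = 0.5392/(0.5392 + 0.7368) = 0.423.

0.423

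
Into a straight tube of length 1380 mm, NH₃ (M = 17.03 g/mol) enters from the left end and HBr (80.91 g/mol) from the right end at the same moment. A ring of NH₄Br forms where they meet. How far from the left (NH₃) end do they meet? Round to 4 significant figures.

Graham's law gives d_NH₃/d_HBr = rate_NH₃/rate_HBr = √(M_HBr/M_NH₃) = √(80.91/17.03) = 2.180.
With d_NH₃ + d_HBr = 1380 mm, d_HBr = 1380/(1 + 2.180) = 434.0 mm.
d_NH₃ = 1380 − 434.0 = 946.0 mm.

946.0 mm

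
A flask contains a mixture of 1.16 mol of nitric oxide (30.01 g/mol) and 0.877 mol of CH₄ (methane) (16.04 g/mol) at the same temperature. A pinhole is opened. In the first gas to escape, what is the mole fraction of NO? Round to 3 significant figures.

Rate_i ∝ x_i/√M_i (Graham's law weighted by mole fraction), so the effusate composition follows n_i/√M_i.
x_NO(eff) = (n_NO/√M_NO) / (n_NO/√M_NO + n_CH₄/√M_CH₄)
= (1.16/√30.01) / (1.16/√30.01 + 0.877/√16.04) = 0.2118/(0.2118 + 0.2190) = 0.492.

0.492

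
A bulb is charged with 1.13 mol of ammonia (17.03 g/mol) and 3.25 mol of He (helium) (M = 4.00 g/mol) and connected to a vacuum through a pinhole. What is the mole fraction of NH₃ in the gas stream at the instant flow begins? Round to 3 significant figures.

0.144

Effusion rate of each component ∝ n_i/√M_i (partial pressure × 1/√M).
So x_NH₃ in the escaping gas = (n_NH₃/√M_NH₃) / Σ(n_i/√M_i)
= (1.13/√17.03) / (1.13/√17.03 + 3.25/√4.00) = 0.2738/(0.2738 + 1.625) = 0.144.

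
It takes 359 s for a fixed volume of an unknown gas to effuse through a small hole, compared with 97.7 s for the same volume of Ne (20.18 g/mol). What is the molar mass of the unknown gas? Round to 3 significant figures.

272 g/mol

Graham's law gives t_X/t_Ne = √(M_X/M_Ne).
359/97.7 = 3.675 = √(M_X/20.18)
M_X = 20.18 × 3.675² = 20.18 × 13.50 = 272 g/mol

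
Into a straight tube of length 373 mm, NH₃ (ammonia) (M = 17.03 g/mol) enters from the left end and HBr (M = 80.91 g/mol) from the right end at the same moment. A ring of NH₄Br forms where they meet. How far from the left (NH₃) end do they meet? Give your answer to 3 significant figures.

256 mm

Distances travelled in equal time are proportional to diffusion rates, so d_NH₃/d_HBr = √(M_HBr/M_NH₃) = √(80.91/17.03) = 2.180.
With d_NH₃ + d_HBr = 373 mm, d_HBr = 373/(1 + 2.180) = 117.3 mm.
d_NH₃ = 373 − 117.3 = 256 mm.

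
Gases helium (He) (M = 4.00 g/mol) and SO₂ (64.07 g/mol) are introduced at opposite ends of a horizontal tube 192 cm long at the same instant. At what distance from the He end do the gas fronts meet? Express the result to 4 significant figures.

Graham's law gives d_He/d_SO₂ = rate_He/rate_SO₂ = √(M_SO₂/M_He) = √(64.07/4.00) = 4.002.
With d_He + d_SO₂ = 192 cm, d_SO₂ = 192/(1 + 4.002) = 38.38 cm.
d_He = 192 − 38.38 = 153.6 cm.

153.6 cm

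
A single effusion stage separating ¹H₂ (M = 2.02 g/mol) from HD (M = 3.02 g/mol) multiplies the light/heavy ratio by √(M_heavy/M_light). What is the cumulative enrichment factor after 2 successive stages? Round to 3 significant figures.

The single-stage factor is √(M_heavy/M_light), so 2 stages give [√(3.02/2.02)]^2 = (3.02/2.02)^(2/2).
= 1.49505^1 = 1.50.

1.50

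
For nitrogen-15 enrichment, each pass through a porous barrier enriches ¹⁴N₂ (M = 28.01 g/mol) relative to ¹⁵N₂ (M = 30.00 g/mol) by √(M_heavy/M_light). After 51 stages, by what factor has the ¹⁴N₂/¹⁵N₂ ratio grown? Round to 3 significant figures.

Overall factor = α^51 with α = √(30.00/28.01), i.e. (30.00/28.01)^(51/2).
= 1.07105^(51/2) = 5.76.

5.76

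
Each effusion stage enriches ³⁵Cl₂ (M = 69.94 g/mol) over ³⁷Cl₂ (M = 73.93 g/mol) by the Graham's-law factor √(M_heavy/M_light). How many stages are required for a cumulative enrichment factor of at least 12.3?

91

Single-stage factor α = √(73.93/69.94), so ln α = ½ ln(1.05705) = 0.02774.
Need α^N ≥ 12.3 ⇒ N ≥ ln(12.3) / ln α = 2.510 / 0.02774 = 90.47.
Minimum whole number of stages: N = 91.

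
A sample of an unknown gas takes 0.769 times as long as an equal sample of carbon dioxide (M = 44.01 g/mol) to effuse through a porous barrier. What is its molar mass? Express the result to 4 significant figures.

26.03 g/mol

From Graham's law, t_X/t_CO₂ = √(M_X/M_CO₂).
0.769 = √(M_X/44.01)
M_X = 44.01 × 0.769² = 44.01 × 0.5914 = 26.03 g/mol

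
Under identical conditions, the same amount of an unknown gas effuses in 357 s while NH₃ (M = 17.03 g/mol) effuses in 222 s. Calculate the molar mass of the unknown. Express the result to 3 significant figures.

Since effusion rate ∝ 1/√M, t_X/t_NH₃ = √(M_X/M_NH₃).
357/222 = 1.608 = √(M_X/17.03)
M_X = 17.03 × 1.608² = 17.03 × 2.586 = 44.0 g/mol

44.0 g/mol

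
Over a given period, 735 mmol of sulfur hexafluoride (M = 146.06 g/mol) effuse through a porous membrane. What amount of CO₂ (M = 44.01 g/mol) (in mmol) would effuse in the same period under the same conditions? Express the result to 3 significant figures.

1340 mmol

Using Graham's law: rate_CO₂/rate_SF₆ = √(M_SF₆/M_CO₂) = √(146.06/44.01) = √3.319 = 1.822.
So the amount for CO₂ is 735 × 1.822 = 1340 mmol.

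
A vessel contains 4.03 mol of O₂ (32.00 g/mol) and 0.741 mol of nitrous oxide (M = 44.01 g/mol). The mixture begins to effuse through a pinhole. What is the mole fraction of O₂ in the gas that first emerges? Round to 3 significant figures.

Effusion rate of each component ∝ n_i/√M_i (partial pressure × 1/√M).
Mole fraction of O₂ in the effusate = (n_O₂/√M_O₂) / (n_O₂/√M_O₂ + n_N₂O/√M_N₂O)
= (4.03/√32.00) / (4.03/√32.00 + 0.741/√44.01) = 0.7124/(0.7124 + 0.1117) = 0.864.

0.864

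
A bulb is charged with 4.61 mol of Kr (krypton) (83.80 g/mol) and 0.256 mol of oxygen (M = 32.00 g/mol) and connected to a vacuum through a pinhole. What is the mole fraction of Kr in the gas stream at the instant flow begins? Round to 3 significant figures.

Each component's effusion rate ∝ (its partial pressure)·(1/√M) ∝ n_i/√M_i.
Mole fraction of Kr in the effusate = (n_Kr/√M_Kr) / (n_Kr/√M_Kr + n_O₂/√M_O₂)
= (4.61/√83.80) / (4.61/√83.80 + 0.256/√32.00) = 0.5036/(0.5036 + 0.04525) = 0.918.

0.918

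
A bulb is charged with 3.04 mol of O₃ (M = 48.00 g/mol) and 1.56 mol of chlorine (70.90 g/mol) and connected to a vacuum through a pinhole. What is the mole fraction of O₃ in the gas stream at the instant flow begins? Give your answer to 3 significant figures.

0.703

Rate_i ∝ x_i/√M_i (Graham's law weighted by mole fraction), so the effusate composition follows n_i/√M_i.
Mole fraction of O₃ in the effusate = (n_O₃/√M_O₃) / (n_O₃/√M_O₃ + n_Cl₂/√M_Cl₂)
= (3.04/√48.00) / (3.04/√48.00 + 1.56/√70.90) = 0.4388/(0.4388 + 0.1853) = 0.703.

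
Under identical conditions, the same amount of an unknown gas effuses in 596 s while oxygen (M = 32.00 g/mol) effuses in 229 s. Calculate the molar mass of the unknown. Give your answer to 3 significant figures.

From Graham's law, t_X/t_O₂ = √(M_X/M_O₂).
596/229 = 2.603 = √(M_X/32.00)
M_X = 32.00 × 2.603² = 32.00 × 6.774 = 217 g/mol

217 g/mol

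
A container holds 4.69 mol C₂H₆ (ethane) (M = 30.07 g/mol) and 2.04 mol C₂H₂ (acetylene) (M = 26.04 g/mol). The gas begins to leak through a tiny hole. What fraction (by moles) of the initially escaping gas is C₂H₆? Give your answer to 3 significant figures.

0.681

Rate_i ∝ x_i/√M_i (Graham's law weighted by mole fraction), so the effusate composition follows n_i/√M_i.
So x_C₂H₆ in the escaping gas = (n_C₂H₆/√M_C₂H₆) / Σ(n_i/√M_i)
= (4.69/√30.07) / (4.69/√30.07 + 2.04/√26.04) = 0.8553/(0.8553 + 0.3998) = 0.681.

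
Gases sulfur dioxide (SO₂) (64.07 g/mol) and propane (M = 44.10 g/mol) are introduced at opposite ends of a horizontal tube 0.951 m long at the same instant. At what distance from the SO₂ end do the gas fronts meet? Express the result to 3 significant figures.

0.431 m

In equal time, each gas travels a distance ∝ its rate ∝ 1/√M, so d_SO₂/d_C₃H₈ = √(M_C₃H₈/M_SO₂) = √(44.10/64.07) = 0.8296.
With d_SO₂ + d_C₃H₈ = 0.951 m, d_C₃H₈ = 0.951/(1 + 0.8296) = 0.5198 m.
d_SO₂ = 0.951 − 0.5198 = 0.431 m.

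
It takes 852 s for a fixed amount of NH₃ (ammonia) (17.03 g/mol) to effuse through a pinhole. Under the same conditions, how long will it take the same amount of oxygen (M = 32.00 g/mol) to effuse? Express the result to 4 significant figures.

1168 s

Graham's law gives t_O₂/t_NH₃ = √(M_O₂/M_NH₃) = √(32.00/17.03) = √1.879 = 1.371.
So the time for O₂ is 852 × 1.371 = 1168 s.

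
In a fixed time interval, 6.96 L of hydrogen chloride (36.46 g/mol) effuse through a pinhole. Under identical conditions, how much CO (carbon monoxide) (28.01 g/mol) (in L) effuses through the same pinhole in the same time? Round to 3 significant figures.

7.94 L

By Graham's law, rate_CO/rate_HCl = √(M_HCl/M_CO) = √(36.46/28.01) = √1.302 = 1.141.
So the volume for CO is 6.96 × 1.141 = 7.94 L.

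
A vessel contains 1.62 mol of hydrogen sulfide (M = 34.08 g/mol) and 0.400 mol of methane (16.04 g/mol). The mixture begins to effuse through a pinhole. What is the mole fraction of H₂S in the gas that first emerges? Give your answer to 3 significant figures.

Rate_i ∝ x_i/√M_i (Graham's law weighted by mole fraction), so the effusate composition follows n_i/√M_i.
Mole fraction of H₂S in the effusate = (n_H₂S/√M_H₂S) / (n_H₂S/√M_H₂S + n_CH₄/√M_CH₄)
= (1.62/√34.08) / (1.62/√34.08 + 0.400/√16.04) = 0.2775/(0.2775 + 0.09988) = 0.735.

0.735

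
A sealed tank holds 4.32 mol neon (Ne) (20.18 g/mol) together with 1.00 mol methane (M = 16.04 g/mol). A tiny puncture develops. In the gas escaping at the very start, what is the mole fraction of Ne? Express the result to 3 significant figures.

The effusion rate of species i is ∝ p_i/√M_i ∝ n_i/√M_i.
x_Ne(eff) = (n_Ne/√M_Ne) / (n_Ne/√M_Ne + n_CH₄/√M_CH₄)
= (4.32/√20.18) / (4.32/√20.18 + 1.00/√16.04) = 0.9617/(0.9617 + 0.2497) = 0.794.

0.794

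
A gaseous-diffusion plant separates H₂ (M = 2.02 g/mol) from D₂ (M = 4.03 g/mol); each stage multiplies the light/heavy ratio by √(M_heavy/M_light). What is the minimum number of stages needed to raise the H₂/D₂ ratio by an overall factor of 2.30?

3

With α = √(4.03/2.02) per stage, ln α = ½ ln(1.99505) = 0.3453.
Need α^N ≥ 2.30 ⇒ N ≥ ln(2.30) / ln α = 0.8329 / 0.3453 = 2.41.
Minimum whole number of stages: N = 3.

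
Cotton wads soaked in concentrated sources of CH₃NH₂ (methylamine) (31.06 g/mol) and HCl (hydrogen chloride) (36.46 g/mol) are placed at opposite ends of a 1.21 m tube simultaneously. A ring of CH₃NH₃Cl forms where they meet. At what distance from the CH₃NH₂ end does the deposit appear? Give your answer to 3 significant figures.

0.629 m

Distances travelled in equal time are proportional to diffusion rates, so d_CH₃NH₂/d_HCl = √(M_HCl/M_CH₃NH₂) = √(36.46/31.06) = 1.083.
With d_CH₃NH₂ + d_HCl = 1.21 m, d_HCl = 1.21/(1 + 1.083) = 0.5808 m.
d_CH₃NH₂ = 1.21 − 0.5808 = 0.629 m.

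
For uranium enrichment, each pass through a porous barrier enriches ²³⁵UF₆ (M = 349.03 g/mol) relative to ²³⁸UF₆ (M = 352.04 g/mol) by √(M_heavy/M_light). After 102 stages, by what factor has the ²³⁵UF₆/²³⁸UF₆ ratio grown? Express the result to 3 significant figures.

1.55

Each stage multiplies the ratio by α = √(352.04/349.03), so after 102 stages the overall factor is α^102 = (352.04/349.03)^(102/2).
= 1.00862^51 = 1.55.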